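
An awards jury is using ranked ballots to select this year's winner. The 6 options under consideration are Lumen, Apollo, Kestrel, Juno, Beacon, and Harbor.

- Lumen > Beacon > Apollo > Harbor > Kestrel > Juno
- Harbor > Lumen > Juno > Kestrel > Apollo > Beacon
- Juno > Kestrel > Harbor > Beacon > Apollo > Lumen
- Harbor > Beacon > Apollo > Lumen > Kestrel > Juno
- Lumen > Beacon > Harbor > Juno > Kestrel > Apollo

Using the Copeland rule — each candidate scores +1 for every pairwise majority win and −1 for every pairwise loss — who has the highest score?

Pairwise results:
  Lumen vs Apollo: Lumen wins 3–2.
  Lumen vs Kestrel: Lumen wins 4–1.
  Lumen vs Juno: Lumen wins 4–1.
  Lumen vs Beacon: Lumen wins 3–2.
  Lumen vs Harbor: Harbor wins 3–2.
  Apollo vs Kestrel: Kestrel wins 3–2.
  Apollo vs Juno: Juno wins 3–2.
  Apollo vs Beacon: Beacon wins 4–1.
  Apollo vs Harbor: Harbor wins 4–1.
  Kestrel vs Juno: Juno wins 3–2.
  Kestrel vs Beacon: Beacon wins 3–2.
  Kestrel vs Harbor: Harbor wins 4–1.
  Juno vs Beacon: Beacon wins 3–2.
  Juno vs Harbor: Harbor wins 4–1.
  Beacon vs Harbor: Harbor wins 3–2.
Copeland scores (wins − losses):
  Lumen: 4 − 1 = 3
  Apollo: 0 − 5 = -5
  Kestrel: 1 − 4 = -3
  Juno: 2 − 3 = -1
  Beacon: 3 − 2 = 1
  Harbor: 5 − 0 = 5
Harbor has the best Copeland score.

Harbor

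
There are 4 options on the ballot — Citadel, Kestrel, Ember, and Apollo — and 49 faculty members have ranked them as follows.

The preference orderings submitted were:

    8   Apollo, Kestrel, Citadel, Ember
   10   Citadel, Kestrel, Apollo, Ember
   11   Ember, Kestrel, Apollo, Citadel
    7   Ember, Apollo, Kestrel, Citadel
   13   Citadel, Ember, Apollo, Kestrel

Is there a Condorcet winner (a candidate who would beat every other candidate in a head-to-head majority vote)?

Head-to-head results (49 voters total):
Citadel vs Kestrel: Kestrel wins 26–23.
Citadel vs Ember: Citadel wins 31–18.
Citadel vs Apollo: Apollo wins 26–23.
Kestrel vs Ember: Ember wins 31–18.
Kestrel vs Apollo: Apollo wins 28–21.
Ember vs Apollo: Ember wins 31–18.
No candidate beats all others: Citadel beats Ember beats Kestrel beats Citadel, a majority cycle.

No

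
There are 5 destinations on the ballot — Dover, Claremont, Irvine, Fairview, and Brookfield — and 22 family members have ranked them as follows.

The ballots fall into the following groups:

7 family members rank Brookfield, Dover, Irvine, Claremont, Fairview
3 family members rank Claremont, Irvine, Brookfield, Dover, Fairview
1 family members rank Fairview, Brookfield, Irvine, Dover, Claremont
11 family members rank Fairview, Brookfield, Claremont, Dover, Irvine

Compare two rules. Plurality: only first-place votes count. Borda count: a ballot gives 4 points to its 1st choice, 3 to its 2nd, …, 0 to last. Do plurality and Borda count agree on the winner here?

No

Plurality first-place counts: Dover 0, Claremont 3, Irvine 0, Fairview 12, Brookfield 7 → Fairview.
Borda totals: Dover 36, Claremont 41, Irvine 25, Fairview 48, Brookfield 70 → Brookfield.
The two rules disagree: plurality picks Fairview, Borda picks Brookfield.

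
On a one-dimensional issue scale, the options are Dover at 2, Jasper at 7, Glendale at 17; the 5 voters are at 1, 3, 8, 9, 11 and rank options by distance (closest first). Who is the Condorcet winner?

With single-peaked preferences on a line, the Condorcet winner is the candidate closest to the median voter.
The median voter (position 8) is closest to Jasper at 7.
Check: Jasper vs Glendale — voters closer to Jasper: 5 of 5.

Jasper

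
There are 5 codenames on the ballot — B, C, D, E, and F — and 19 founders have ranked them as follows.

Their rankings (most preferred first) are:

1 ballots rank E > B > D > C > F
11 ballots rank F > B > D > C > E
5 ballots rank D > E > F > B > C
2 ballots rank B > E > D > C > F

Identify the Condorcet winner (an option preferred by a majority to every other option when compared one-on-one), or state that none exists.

F

Head-to-head results (19 voters total):
B vs C: B wins 19–0.
B vs D: B wins 14–5.
B vs E: B wins 13–6.
B vs F: F wins 16–3.
C vs D: D wins 19–0.
C vs E: C wins 11–8.
C vs F: F wins 16–3.
D vs E: D wins 16–3.
D vs F: F wins 11–8.
E vs F: F wins 11–8.
F beats each rival — B (16–3), C (16–3), D (11–8), E (11–8) — so F is the Condorcet winner.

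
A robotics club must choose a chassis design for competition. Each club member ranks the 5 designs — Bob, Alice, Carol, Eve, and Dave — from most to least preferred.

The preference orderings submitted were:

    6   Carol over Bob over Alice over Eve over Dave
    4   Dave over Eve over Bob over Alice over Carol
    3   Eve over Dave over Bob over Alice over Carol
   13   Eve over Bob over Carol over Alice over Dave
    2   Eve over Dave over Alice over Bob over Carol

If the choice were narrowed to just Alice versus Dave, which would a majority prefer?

Alice

Ballots ranking Alice above Dave: 6+13 = 19.
Ballots ranking Dave above Alice: 4+3+2 = 9.
Alice wins the head-to-head, 19–9.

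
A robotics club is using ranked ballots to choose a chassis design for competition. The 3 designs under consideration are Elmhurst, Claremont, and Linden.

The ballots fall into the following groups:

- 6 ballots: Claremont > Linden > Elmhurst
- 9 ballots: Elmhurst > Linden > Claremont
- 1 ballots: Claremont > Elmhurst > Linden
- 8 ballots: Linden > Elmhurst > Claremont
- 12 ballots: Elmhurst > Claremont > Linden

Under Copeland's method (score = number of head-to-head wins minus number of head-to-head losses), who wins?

Elmhurst

Pairwise results:
  Elmhurst vs Claremont: Elmhurst wins 29–7.
  Elmhurst vs Linden: Elmhurst wins 22–14.
  Claremont vs Linden: Claremont wins 19–17.
Copeland scores (wins − losses):
  Elmhurst: 2 − 0 = 2
  Claremont: 1 − 1 = 0
  Linden: 0 − 2 = -2
Elmhurst has the best Copeland score.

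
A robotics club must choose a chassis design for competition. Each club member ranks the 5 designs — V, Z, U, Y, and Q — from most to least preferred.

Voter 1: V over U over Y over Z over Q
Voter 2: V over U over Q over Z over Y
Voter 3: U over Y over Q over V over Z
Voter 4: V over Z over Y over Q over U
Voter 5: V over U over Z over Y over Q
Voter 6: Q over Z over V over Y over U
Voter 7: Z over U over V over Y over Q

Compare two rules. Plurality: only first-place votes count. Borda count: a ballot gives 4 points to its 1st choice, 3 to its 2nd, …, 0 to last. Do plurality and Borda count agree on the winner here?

Plurality first-place counts: V 4, Z 1, U 1, Y 0, Q 1 → V.
Borda totals: V 21, Z 14, U 16, Y 10, Q 9 → V.
The two rules agree on V.

Yes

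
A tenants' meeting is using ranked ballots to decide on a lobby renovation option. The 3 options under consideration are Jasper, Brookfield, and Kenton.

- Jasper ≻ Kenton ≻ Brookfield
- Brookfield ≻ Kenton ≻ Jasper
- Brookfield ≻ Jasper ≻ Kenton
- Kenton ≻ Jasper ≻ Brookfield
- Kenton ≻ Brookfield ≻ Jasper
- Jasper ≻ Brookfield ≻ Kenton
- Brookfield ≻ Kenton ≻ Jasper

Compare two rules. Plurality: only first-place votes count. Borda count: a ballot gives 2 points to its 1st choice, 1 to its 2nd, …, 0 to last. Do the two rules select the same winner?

Yes

Plurality first-place counts: Jasper 2, Brookfield 3, Kenton 2 → Brookfield.
Borda totals: Jasper 6, Brookfield 8, Kenton 7 → Brookfield.
The two rules agree on Brookfield.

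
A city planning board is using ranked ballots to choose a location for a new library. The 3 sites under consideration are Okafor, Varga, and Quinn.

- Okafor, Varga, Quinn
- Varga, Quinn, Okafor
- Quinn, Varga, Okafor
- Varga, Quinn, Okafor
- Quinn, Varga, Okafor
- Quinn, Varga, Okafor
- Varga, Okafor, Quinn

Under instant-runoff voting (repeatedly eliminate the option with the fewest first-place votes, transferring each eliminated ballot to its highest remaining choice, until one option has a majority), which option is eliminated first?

Okafor

Round 1: Varga 3, Quinn 3, Okafor 1. Okafor has the fewest and is eliminated.
Round 2: Varga 4, Quinn 3. Varga has a majority.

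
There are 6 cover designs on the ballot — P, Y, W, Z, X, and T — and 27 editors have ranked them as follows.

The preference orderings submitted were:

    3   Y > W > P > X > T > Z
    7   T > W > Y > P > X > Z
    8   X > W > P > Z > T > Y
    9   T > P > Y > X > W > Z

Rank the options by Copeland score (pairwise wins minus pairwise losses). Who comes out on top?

T

Pairwise results:
  P vs Y: P wins 17–10.
  P vs W: W wins 18–9.
  P vs Z: P wins 27–0.
  P vs X: P wins 19–8.
  P vs T: T wins 16–11.
  Y vs W: W wins 15–12.
  Y vs Z: Y wins 19–8.
  Y vs X: Y wins 19–8.
  Y vs T: T wins 24–3.
  W vs Z: W wins 27–0.
  W vs X: X wins 17–10.
  W vs T: T wins 16–11.
  Z vs X: X wins 27–0.
  Z vs T: T wins 19–8.
  X vs T: T wins 16–11.
Copeland scores (wins − losses):
  P: 3 − 2 = 1
  Y: 2 − 3 = -1
  W: 3 − 2 = 1
  Z: 0 − 5 = -5
  X: 2 − 3 = -1
  T: 5 − 0 = 5
T has the best Copeland score.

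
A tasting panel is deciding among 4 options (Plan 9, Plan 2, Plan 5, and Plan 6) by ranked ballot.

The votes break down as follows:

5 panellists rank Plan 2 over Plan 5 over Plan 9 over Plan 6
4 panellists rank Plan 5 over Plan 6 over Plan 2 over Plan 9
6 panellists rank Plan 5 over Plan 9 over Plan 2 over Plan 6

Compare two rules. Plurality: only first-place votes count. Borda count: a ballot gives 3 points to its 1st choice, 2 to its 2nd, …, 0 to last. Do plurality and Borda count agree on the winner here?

Yes

Plurality first-place counts: Plan 9 0, Plan 2 5, Plan 5 10, Plan 6 0 → Plan 5.
Borda totals: Plan 9 17, Plan 2 25, Plan 5 40, Plan 6 8 → Plan 5.
The two rules agree on Plan 5.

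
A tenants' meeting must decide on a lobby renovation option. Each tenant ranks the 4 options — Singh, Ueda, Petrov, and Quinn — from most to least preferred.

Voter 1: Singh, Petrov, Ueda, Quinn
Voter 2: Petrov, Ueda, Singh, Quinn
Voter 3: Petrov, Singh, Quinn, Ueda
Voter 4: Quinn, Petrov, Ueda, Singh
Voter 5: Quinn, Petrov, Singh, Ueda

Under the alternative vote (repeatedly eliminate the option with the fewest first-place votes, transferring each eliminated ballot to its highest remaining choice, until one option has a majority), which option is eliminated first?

Ueda

Round 1: Petrov 2, Quinn 2, Singh 1, Ueda 0. Ueda has the fewest and is eliminated.
Round 2: Petrov 2, Quinn 2, Singh 1. Singh has the fewest and is eliminated.
Round 3: Petrov 3, Quinn 2. Petrov has a majority.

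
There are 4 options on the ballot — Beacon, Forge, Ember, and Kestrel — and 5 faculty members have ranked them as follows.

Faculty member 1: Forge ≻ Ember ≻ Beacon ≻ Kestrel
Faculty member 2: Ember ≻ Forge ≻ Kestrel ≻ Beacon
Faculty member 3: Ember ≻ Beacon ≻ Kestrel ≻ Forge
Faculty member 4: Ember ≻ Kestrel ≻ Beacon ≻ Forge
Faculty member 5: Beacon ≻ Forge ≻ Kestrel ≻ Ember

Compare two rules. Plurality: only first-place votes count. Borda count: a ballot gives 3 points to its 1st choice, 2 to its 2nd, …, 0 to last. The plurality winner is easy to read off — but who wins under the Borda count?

Ember

Plurality first-place counts: Beacon 1, Forge 1, Ember 3, Kestrel 0 → Ember.
Borda totals: Beacon 7, Forge 7, Ember 11, Kestrel 5 → Ember.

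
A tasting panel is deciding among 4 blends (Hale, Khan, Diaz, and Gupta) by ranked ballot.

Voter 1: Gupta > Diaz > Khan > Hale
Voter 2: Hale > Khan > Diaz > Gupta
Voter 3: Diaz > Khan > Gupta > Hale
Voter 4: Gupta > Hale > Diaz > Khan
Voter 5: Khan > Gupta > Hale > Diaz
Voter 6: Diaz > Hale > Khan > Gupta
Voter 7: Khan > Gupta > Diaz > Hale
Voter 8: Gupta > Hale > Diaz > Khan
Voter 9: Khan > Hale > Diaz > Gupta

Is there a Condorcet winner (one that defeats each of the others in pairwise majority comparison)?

Head-to-head results (9 voters total):
Hale vs Khan: Khan wins 5–4.
Hale vs Diaz: Hale wins 5–4.
Hale vs Gupta: Gupta wins 6–3.
Khan vs Diaz: Diaz wins 5–4.
Khan vs Gupta: Khan wins 6–3.
Diaz vs Gupta: Gupta wins 5–4.
No candidate beats all others: Hale beats Diaz beats Khan beats Hale, a majority cycle.

No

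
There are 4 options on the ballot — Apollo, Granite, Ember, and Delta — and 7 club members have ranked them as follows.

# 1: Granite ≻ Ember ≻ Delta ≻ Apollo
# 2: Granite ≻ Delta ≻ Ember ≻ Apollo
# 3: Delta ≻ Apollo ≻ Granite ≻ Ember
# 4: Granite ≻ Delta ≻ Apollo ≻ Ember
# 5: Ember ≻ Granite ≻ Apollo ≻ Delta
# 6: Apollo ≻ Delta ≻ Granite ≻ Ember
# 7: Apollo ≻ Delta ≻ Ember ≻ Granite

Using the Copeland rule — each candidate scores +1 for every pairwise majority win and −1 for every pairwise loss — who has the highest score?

Granite

Pairwise results:
  Apollo vs Granite: Granite wins 4–3.
  Apollo vs Ember: Apollo wins 4–3.
  Apollo vs Delta: Delta wins 4–3.
  Granite vs Ember: Granite wins 5–2.
  Granite vs Delta: Granite wins 4–3.
  Ember vs Delta: Delta wins 5–2.
Copeland scores (wins − losses):
  Apollo: 1 − 2 = -1
  Granite: 3 − 0 = 3
  Ember: 0 − 3 = -3
  Delta: 2 − 1 = 1
Granite has the best Copeland score.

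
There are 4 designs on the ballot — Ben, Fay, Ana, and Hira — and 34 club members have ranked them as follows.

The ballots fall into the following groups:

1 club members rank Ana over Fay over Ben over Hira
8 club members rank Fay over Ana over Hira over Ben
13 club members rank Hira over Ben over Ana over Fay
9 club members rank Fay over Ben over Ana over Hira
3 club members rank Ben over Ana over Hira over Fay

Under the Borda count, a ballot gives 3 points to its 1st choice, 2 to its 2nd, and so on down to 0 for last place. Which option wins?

Ben

Borda scores:
  Ben: 1 + 8·0 + 13·2 + 9·2 + 3·3 = 54
  Fay: 2 + 8·3 + 13·0 + 9·3 + 3·0 = 53
  Ana: 3 + 8·2 + 13·1 + 9·1 + 3·2 = 47
  Hira: 0 + 8·1 + 13·3 + 9·0 + 3·1 = 50
Ben has the highest total.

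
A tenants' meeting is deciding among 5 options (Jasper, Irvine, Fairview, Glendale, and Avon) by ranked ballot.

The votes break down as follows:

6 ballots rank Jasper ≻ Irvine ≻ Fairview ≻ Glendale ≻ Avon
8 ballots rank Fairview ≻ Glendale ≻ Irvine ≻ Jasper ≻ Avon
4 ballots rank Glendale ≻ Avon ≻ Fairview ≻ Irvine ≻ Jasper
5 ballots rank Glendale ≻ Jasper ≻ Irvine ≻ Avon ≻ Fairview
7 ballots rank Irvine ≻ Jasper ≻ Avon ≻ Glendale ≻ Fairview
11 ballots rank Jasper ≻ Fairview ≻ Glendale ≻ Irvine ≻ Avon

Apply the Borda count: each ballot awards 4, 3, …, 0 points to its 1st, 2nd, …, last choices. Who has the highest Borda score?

Jasper

Borda scores:
  Jasper: 6·4 + 8·1 + 4·0 + 5·3 + 7·3 + 11·4 = 112
  Irvine: 6·3 + 8·2 + 4·1 + 5·2 + 7·4 + 11·1 = 87
  Fairview: 6·2 + 8·4 + 4·2 + 5·0 + 7·0 + 11·3 = 85
  Glendale: 6·1 + 8·3 + 4·4 + 5·4 + 7·1 + 11·2 = 95
  Avon: 6·0 + 8·0 + 4·3 + 5·1 + 7·2 + 11·0 = 31
Jasper has the highest total.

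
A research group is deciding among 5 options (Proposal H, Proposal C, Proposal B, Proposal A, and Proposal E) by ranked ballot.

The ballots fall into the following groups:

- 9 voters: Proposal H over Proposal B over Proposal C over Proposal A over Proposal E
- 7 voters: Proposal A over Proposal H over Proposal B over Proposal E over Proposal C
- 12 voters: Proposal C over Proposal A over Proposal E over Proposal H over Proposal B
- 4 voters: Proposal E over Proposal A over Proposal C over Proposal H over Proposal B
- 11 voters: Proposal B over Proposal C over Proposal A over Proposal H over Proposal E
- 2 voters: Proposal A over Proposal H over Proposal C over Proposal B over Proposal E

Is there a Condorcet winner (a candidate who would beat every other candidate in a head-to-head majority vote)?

Head-to-head results (45 voters total):
Proposal H vs Proposal C: Proposal C wins 27–18.
Proposal H vs Proposal B: Proposal H wins 34–11.
Proposal H vs Proposal A: Proposal A wins 36–9.
Proposal H vs Proposal E: Proposal H wins 29–16.
Proposal C vs Proposal B: Proposal B wins 27–18.
Proposal C vs Proposal A: Proposal C wins 32–13.
Proposal C vs Proposal E: Proposal C wins 34–11.
Proposal B vs Proposal A: Proposal A wins 25–20.
Proposal B vs Proposal E: Proposal B wins 29–16.
Proposal A vs Proposal E: Proposal A wins 41–4.
No candidate beats all others: Proposal H beats Proposal B beats Proposal C beats Proposal H, a majority cycle.

No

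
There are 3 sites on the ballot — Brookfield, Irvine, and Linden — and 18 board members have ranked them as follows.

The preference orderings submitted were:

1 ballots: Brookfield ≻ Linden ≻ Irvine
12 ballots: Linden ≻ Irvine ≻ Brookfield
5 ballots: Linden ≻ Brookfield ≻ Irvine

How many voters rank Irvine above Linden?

0

Ballots ranking Irvine above Linden: 0.
Ballots ranking Linden above Irvine: 1+12+5 = 18.
So 0 of 18 voters prefer Irvine to Linden.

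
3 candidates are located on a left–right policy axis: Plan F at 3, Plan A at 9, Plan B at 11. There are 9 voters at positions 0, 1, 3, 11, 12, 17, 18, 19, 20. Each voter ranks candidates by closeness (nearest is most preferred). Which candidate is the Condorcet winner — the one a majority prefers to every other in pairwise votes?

Plan B

With single-peaked preferences on a line, the Condorcet winner is the candidate closest to the median voter.
The median voter (position 12) is closest to Plan B at 11.
Check: Plan B vs Plan A — voters closer to Plan B: 6 of 9.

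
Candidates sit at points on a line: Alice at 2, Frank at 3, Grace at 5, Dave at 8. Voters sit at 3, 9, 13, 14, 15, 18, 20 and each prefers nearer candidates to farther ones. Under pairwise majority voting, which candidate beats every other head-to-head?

Dave

With single-peaked preferences on a line, the Condorcet winner is the candidate closest to the median voter.
The median voter (position 14) is closest to Dave at 8.
Check: Dave vs Grace — voters closer to Dave: 6 of 7.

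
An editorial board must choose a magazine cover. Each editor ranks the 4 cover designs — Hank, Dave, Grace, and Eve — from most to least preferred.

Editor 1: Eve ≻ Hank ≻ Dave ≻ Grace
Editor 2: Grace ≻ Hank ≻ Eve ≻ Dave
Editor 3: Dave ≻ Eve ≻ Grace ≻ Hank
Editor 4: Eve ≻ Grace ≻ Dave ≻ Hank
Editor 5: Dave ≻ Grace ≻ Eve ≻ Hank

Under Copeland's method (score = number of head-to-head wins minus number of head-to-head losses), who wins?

Eve

Pairwise results:
  Hank vs Dave: Dave wins 3–2.
  Hank vs Grace: Grace wins 4–1.
  Hank vs Eve: Eve wins 4–1.
  Dave vs Grace: Dave wins 3–2.
  Dave vs Eve: Eve wins 3–2.
  Grace vs Eve: Eve wins 3–2.
Copeland scores (wins − losses):
  Hank: 0 − 3 = -3
  Dave: 2 − 1 = 1
  Grace: 1 − 2 = -1
  Eve: 3 − 0 = 3
Eve has the best Copeland score.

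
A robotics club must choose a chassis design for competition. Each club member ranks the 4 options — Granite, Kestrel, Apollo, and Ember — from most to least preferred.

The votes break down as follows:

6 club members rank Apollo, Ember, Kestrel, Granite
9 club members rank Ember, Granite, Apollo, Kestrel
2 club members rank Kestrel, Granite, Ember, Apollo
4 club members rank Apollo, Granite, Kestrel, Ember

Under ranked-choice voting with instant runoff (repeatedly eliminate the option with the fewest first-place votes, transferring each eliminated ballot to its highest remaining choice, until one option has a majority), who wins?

Round 1: Apollo 10, Ember 9, Kestrel 2, Granite 0. Granite has the fewest and is eliminated.
Round 2: Apollo 10, Ember 9, Kestrel 2. Kestrel has the fewest and is eliminated.
Round 3: Ember 11, Apollo 10. Ember has a majority.

Ember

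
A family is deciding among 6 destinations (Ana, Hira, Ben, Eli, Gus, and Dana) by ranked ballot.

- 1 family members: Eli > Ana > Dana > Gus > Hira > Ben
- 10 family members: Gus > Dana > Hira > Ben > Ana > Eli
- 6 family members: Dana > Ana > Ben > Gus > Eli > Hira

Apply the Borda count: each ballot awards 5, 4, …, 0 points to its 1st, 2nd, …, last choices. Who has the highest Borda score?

Borda scores:
  Ana: 4 + 10·1 + 6·4 = 38
  Hira: 1 + 10·3 + 6·0 = 31
  Ben: 0 + 10·2 + 6·3 = 38
  Eli: 5 + 10·0 + 6·1 = 11
  Gus: 2 + 10·5 + 6·2 = 64
  Dana: 3 + 10·4 + 6·5 = 73
Dana has the highest total.

Dana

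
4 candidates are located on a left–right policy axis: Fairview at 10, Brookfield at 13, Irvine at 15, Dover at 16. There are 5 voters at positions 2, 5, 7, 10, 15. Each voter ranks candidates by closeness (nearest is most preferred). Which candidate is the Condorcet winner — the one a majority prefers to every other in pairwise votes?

With single-peaked preferences on a line, the Condorcet winner is the candidate closest to the median voter.
The median voter (position 7) is closest to Fairview at 10.
Check: Fairview vs Dover — voters closer to Fairview: 4 of 5.

Fairview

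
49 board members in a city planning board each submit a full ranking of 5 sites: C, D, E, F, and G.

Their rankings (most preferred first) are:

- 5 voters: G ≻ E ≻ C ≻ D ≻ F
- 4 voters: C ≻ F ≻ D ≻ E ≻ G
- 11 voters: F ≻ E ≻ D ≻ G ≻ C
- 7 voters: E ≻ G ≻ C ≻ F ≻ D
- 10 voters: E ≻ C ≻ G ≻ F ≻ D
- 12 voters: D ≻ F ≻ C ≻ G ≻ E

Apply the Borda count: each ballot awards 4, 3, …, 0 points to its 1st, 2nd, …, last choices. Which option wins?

E

Borda scores:
  C: 5·2 + 4·4 + 11·0 + 7·2 + 10·3 + 12·2 = 94
  D: 5·1 + 4·2 + 11·2 + 7·0 + 10·0 + 12·4 = 83
  E: 5·3 + 4·1 + 11·3 + 7·4 + 10·4 + 12·0 = 120
  F: 5·0 + 4·3 + 11·4 + 7·1 + 10·1 + 12·3 = 109
  G: 5·4 + 4·0 + 11·1 + 7·3 + 10·2 + 12·1 = 84
E has the highest total.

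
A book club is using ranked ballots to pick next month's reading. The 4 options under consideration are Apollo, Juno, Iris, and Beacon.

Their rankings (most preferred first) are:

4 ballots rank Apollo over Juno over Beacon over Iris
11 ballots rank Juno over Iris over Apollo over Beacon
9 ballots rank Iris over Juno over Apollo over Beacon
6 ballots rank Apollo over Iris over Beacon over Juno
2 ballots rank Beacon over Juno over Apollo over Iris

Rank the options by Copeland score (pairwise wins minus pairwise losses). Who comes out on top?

Pairwise results:
  Apollo vs Juno: Juno wins 22–10.
  Apollo vs Iris: Iris wins 20–12.
  Apollo vs Beacon: Apollo wins 30–2.
  Juno vs Iris: Juno wins 17–15.
  Juno vs Beacon: Juno wins 24–8.
  Iris vs Beacon: Iris wins 26–6.
Copeland scores (wins − losses):
  Apollo: 1 − 2 = -1
  Juno: 3 − 0 = 3
  Iris: 2 − 1 = 1
  Beacon: 0 − 3 = -3
Juno has the best Copeland score.

Juno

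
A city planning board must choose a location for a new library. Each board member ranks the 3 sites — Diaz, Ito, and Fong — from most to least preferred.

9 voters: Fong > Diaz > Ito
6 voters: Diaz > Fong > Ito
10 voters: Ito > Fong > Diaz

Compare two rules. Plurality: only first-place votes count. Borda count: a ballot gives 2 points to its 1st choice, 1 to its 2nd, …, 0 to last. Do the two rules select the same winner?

Plurality first-place counts: Diaz 6, Ito 10, Fong 9 → Ito.
Borda totals: Diaz 21, Ito 20, Fong 34 → Fong.
The two rules disagree: plurality picks Ito, Borda picks Fong.

No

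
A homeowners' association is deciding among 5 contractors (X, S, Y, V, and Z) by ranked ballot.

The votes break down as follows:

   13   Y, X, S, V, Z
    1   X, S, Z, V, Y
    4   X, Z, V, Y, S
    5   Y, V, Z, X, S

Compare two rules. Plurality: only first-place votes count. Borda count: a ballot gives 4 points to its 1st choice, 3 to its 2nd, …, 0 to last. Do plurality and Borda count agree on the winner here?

Yes

Plurality first-place counts: X 5, S 0, Y 18, V 0, Z 0 → Y.
Borda totals: X 64, S 29, Y 76, V 37, Z 24 → Y.
The two rules agree on Y.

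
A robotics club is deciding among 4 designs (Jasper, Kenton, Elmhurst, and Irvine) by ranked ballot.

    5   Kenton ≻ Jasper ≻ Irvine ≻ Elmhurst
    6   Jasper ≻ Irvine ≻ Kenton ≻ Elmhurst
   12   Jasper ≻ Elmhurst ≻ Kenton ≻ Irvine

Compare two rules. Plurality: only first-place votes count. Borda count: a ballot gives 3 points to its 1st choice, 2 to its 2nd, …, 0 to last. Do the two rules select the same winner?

Yes

Plurality first-place counts: Jasper 18, Kenton 5, Elmhurst 0, Irvine 0 → Jasper.
Borda totals: Jasper 64, Kenton 33, Elmhurst 24, Irvine 17 → Jasper.
The two rules agree on Jasper.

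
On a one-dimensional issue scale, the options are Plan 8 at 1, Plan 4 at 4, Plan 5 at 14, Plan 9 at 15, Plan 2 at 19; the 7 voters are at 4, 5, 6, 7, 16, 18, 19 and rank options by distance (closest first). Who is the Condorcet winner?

Plan 4

With single-peaked preferences on a line, the Condorcet winner is the candidate closest to the median voter.
The median voter (position 7) is closest to Plan 4 at 4.
Check: Plan 4 vs Plan 9 — voters closer to Plan 4: 4 of 7.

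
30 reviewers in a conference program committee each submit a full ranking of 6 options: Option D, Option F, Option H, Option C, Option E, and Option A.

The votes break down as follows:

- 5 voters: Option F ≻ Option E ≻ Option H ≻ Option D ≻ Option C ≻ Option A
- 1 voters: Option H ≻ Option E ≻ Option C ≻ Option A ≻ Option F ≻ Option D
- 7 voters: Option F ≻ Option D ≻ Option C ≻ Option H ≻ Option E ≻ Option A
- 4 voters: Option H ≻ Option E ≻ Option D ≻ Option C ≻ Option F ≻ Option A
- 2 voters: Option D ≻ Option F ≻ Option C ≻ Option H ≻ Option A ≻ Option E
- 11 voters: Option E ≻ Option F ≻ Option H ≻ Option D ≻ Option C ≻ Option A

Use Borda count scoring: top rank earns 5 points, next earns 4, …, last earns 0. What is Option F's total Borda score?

Borda scores:
  Option D: 5·2 + 0 + 7·4 + 4·3 + 2·5 + 11·2 = 82
  Option F: 5·5 + 1 + 7·5 + 4·1 + 2·4 + 11·4 = 117
  Option H: 5·3 + 5 + 7·2 + 4·5 + 2·2 + 11·3 = 91
  Option C: 5·1 + 3 + 7·3 + 4·2 + 2·3 + 11·1 = 54
  Option E: 5·4 + 4 + 7·1 + 4·4 + 2·0 + 11·5 = 102
  Option A: 5·0 + 2 + 7·0 + 4·0 + 2·1 + 11·0 = 4

117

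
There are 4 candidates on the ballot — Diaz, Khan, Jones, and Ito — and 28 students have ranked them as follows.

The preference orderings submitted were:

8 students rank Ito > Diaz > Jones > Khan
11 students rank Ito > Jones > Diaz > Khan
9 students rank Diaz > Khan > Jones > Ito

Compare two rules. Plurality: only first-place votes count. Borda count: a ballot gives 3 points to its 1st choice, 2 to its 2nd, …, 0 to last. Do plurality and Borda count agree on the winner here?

Yes

Plurality first-place counts: Diaz 9, Khan 0, Jones 0, Ito 19 → Ito.
Borda totals: Diaz 54, Khan 18, Jones 39, Ito 57 → Ito.
The two rules agree on Ito.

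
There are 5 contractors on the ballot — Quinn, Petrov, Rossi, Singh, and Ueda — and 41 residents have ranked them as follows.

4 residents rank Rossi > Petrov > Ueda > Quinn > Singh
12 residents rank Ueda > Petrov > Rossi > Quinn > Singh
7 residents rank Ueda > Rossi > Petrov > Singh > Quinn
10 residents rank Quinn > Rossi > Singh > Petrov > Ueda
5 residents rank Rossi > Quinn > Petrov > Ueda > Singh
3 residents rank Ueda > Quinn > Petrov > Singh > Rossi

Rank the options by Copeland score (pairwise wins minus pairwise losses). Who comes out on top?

Ueda

Pairwise results:
  Quinn vs Petrov: Petrov wins 23–18.
  Quinn vs Rossi: Rossi wins 28–13.
  Quinn vs Singh: Quinn wins 34–7.
  Quinn vs Ueda: Ueda wins 26–15.
  Petrov vs Rossi: Rossi wins 26–15.
  Petrov vs Singh: Petrov wins 31–10.
  Petrov vs Ueda: Ueda wins 22–19.
  Rossi vs Singh: Rossi wins 38–3.
  Rossi vs Ueda: Ueda wins 22–19.
  Singh vs Ueda: Ueda wins 31–10.
Copeland scores (wins − losses):
  Quinn: 1 − 3 = -2
  Petrov: 2 − 2 = 0
  Rossi: 3 − 1 = 2
  Singh: 0 − 4 = -4
  Ueda: 4 − 0 = 4
Ueda has the best Copeland score.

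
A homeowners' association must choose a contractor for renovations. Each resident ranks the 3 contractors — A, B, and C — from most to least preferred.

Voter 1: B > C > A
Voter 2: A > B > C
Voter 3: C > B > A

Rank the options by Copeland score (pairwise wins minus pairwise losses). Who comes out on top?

Pairwise results:
  A vs B: B wins 2–1.
  A vs C: C wins 2–1.
  B vs C: B wins 2–1.
Copeland scores (wins − losses):
  A: 0 − 2 = -2
  B: 2 − 0 = 2
  C: 1 − 1 = 0
B has the best Copeland score.

B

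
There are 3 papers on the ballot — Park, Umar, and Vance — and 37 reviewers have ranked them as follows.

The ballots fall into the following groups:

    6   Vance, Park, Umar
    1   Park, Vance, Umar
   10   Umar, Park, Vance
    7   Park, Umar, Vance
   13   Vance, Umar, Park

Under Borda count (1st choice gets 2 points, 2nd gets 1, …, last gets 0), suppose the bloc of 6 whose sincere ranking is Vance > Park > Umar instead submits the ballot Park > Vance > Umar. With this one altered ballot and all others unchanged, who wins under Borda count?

Borda totals with the altered ballot: Park 38, Umar 40, Vance 33.
The winner is unchanged: still Umar.

Umar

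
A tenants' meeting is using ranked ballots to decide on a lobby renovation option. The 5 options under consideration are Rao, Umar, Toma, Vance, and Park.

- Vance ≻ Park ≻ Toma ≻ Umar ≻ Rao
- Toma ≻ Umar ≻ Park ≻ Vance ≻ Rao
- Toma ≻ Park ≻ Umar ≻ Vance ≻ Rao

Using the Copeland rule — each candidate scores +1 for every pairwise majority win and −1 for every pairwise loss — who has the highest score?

Toma

Pairwise results:
  Rao vs Umar: Umar wins 3–0.
  Rao vs Toma: Toma wins 3–0.
  Rao vs Vance: Vance wins 3–0.
  Rao vs Park: Park wins 3–0.
  Umar vs Toma: Toma wins 3–0.
  Umar vs Vance: Umar wins 2–1.
  Umar vs Park: Park wins 2–1.
  Toma vs Vance: Toma wins 2–1.
  Toma vs Park: Toma wins 2–1.
  Vance vs Park: Park wins 2–1.
Copeland scores (wins − losses):
  Rao: 0 − 4 = -4
  Umar: 2 − 2 = 0
  Toma: 4 − 0 = 4
  Vance: 1 − 3 = -2
  Park: 3 − 1 = 2
Toma has the best Copeland score.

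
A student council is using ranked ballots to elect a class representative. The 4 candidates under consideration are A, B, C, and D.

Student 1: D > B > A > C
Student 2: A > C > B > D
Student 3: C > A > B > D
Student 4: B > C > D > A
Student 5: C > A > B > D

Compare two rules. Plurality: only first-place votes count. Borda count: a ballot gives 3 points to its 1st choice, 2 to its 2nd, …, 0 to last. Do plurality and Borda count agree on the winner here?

Plurality first-place counts: A 1, B 1, C 2, D 1 → C.
Borda totals: A 8, B 8, C 10, D 4 → C.
The two rules agree on C.

Yes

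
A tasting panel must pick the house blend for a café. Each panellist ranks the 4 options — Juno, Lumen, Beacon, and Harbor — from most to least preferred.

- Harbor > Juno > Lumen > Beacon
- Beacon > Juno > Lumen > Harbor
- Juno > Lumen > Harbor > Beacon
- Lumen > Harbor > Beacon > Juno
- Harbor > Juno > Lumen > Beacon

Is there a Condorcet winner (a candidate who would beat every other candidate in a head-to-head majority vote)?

Head-to-head results (5 voters total):
Juno vs Lumen: Juno wins 4–1.
Juno vs Beacon: Juno wins 3–2.
Juno vs Harbor: Harbor wins 3–2.
Lumen vs Beacon: Lumen wins 4–1.
Lumen vs Harbor: Lumen wins 3–2.
Beacon vs Harbor: Harbor wins 4–1.
No candidate beats all others: Juno beats Lumen beats Harbor beats Juno, a majority cycle.

No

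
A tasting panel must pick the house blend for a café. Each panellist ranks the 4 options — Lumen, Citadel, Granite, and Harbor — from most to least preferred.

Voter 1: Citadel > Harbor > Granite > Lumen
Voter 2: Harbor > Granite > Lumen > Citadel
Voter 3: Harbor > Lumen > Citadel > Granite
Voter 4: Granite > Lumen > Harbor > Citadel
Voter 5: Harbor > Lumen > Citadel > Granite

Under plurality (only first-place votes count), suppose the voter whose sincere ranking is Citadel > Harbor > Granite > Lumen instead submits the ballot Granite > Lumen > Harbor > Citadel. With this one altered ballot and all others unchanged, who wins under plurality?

Harbor

First-place totals with the altered ballot: Lumen 0, Citadel 0, Granite 2, Harbor 3.
The winner is unchanged: still Harbor.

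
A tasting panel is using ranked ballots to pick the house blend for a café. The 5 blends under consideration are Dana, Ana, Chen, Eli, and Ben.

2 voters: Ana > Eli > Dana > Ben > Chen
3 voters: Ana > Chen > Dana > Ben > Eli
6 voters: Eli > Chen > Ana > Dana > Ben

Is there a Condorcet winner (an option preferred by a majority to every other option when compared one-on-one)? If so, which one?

Head-to-head results (11 voters total):
Dana vs Ana: Ana wins 11–0.
Dana vs Chen: Chen wins 9–2.
Dana vs Eli: Eli wins 8–3.
Dana vs Ben: Dana wins 11–0.
Ana vs Chen: Chen wins 6–5.
Ana vs Eli: Eli wins 6–5.
Ana vs Ben: Ana wins 11–0.
Chen vs Eli: Eli wins 8–3.
Chen vs Ben: Chen wins 9–2.
Eli vs Ben: Eli wins 8–3.
Eli beats each rival — Dana (8–3), Ana (6–5), Chen (8–3), Ben (8–3) — so Eli is the Condorcet winner.

Eli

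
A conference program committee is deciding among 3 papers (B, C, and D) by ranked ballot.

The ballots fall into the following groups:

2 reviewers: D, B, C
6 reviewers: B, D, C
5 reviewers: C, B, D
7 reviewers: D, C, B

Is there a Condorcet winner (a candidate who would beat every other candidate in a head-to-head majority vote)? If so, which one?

Head-to-head results (20 voters total):
B vs C: C wins 12–8.
B vs D: B wins 11–9.
C vs D: D wins 15–5.
No candidate beats all others: B beats D beats C beats B, a majority cycle.

None — there is no Condorcet winner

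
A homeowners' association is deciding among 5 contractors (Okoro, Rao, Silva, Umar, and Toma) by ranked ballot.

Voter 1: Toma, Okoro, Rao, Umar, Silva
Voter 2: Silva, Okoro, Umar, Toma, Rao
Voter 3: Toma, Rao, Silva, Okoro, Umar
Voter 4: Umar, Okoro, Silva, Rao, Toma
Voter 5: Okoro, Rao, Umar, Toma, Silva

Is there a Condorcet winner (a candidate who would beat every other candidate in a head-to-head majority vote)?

Yes

Head-to-head results (5 voters total):
Okoro vs Rao: Okoro wins 4–1.
Okoro vs Silva: Okoro wins 3–2.
Okoro vs Umar: Okoro wins 4–1.
Okoro vs Toma: Okoro wins 3–2.
Rao vs Silva: Rao wins 3–2.
Rao vs Umar: Rao wins 3–2.
Rao vs Toma: Toma wins 3–2.
Silva vs Umar: Umar wins 3–2.
Silva vs Toma: Toma wins 3–2.
Umar vs Toma: Umar wins 3–2.
Okoro beats each rival — Rao (4–1), Silva (3–2), Umar (4–1), Toma (3–2) — so Okoro is the Condorcet winner.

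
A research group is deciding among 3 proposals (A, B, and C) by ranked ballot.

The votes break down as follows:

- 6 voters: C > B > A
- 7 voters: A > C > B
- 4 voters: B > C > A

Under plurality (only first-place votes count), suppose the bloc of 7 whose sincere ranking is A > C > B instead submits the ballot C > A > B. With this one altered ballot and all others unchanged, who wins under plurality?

First-place totals with the altered ballot: A 0, B 4, C 13.
The switch changes the winner from A to C.

C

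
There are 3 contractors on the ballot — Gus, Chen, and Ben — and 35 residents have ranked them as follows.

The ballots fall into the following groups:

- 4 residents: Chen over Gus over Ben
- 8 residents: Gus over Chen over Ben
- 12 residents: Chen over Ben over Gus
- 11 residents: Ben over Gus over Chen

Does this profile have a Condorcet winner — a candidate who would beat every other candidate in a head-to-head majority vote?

Head-to-head results (35 voters total):
Gus vs Chen: Gus wins 19–16.
Gus vs Ben: Ben wins 23–12.
Chen vs Ben: Chen wins 24–11.
No candidate beats all others: Gus beats Chen beats Ben beats Gus, a majority cycle.

No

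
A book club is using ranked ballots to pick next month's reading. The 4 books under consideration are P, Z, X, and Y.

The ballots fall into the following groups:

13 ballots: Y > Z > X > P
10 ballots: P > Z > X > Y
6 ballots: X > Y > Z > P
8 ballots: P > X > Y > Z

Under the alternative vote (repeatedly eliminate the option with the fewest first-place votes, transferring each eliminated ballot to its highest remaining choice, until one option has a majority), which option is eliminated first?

Round 1: P 18, Y 13, X 6, Z 0. Z has the fewest and is eliminated.
Round 2: P 18, Y 13, X 6. X has the fewest and is eliminated.
Round 3: Y 19, P 18. Y has a majority.

Z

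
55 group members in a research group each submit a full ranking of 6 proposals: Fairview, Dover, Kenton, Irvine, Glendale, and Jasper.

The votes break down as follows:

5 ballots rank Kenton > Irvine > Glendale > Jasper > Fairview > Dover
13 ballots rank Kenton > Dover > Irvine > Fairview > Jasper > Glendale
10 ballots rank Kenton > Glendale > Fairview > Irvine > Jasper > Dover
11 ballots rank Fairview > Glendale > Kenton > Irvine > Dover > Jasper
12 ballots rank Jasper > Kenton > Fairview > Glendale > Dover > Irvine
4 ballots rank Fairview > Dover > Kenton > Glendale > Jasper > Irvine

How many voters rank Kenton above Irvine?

55

Ballots ranking Kenton above Irvine: 5+13+10+11+12+4 = 55.
Ballots ranking Irvine above Kenton: 0.
So 55 of 55 voters prefer Kenton to Irvine.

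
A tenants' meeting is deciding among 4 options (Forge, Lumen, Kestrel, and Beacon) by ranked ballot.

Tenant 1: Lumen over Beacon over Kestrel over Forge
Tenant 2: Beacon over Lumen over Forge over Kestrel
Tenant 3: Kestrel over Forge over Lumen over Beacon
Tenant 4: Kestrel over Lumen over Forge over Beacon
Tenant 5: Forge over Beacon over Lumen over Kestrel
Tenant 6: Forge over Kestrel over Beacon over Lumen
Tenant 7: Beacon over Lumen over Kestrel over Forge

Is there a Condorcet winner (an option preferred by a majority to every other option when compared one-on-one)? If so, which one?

No Condorcet winner

Head-to-head results (7 voters total):
Forge vs Lumen: Lumen wins 4–3.
Forge vs Kestrel: Kestrel wins 4–3.
Forge vs Beacon: Forge wins 4–3.
Lumen vs Kestrel: Lumen wins 4–3.
Lumen vs Beacon: Beacon wins 4–3.
Kestrel vs Beacon: Beacon wins 4–3.
No candidate beats all others: Forge beats Beacon beats Lumen beats Forge, a majority cycle.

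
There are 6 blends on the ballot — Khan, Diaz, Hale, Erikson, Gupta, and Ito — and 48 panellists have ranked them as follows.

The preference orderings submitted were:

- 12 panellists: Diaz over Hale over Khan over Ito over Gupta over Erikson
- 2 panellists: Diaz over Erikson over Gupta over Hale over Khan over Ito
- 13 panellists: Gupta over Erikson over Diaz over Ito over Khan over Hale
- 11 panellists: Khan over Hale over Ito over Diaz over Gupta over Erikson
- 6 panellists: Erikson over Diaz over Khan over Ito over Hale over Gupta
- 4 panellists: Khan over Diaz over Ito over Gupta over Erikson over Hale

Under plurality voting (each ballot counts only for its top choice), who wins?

First-place vote totals:
  Khan: 15
  Diaz: 14
  Hale: 0
  Erikson: 6
  Gupta: 13
  Ito: 0
Khan has the most first-place votes.

Khan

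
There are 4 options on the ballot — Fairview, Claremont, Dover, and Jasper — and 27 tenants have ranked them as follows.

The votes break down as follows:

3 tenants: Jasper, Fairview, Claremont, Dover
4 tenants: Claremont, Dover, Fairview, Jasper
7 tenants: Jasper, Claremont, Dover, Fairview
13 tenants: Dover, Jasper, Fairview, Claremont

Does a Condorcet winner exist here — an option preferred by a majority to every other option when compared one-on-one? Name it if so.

None — there is no Condorcet winner

Head-to-head results (27 voters total):
Fairview vs Claremont: Fairview wins 16–11.
Fairview vs Dover: Dover wins 24–3.
Fairview vs Jasper: Jasper wins 23–4.
Claremont vs Dover: Claremont wins 14–13.
Claremont vs Jasper: Jasper wins 23–4.
Dover vs Jasper: Dover wins 17–10.
No candidate beats all others: Fairview beats Claremont beats Dover beats Fairview, a majority cycle.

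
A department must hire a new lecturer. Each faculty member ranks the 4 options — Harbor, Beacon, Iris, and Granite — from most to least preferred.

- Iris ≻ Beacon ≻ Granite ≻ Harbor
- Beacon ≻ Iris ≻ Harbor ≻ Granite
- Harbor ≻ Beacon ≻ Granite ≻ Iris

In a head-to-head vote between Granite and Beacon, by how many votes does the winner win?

Ballots ranking Granite above Beacon: 0.
Ballots ranking Beacon above Granite: 3.
Beacon wins 3–0, a margin of 3.

3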